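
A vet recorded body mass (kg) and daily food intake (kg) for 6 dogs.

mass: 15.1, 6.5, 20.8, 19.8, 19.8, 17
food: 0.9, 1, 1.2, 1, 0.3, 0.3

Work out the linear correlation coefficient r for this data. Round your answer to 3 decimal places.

n = 6, Σx = 99, Σy = 4.7, Σx² = 1775.98, Σy² = 4.43, Σxy = 75.89
nΣxy − ΣxΣy = 455.34 − 465.3 = -9.96
nΣx² − (Σx)² = 10655.88 − 9801 = 854.88; nΣy² − (Σy)² = 26.58 − 22.09 = 4.49
r = -9.96 / √(854.88 × 4.49) = -9.96 / 61.9549 ≈ -0.161

-0.161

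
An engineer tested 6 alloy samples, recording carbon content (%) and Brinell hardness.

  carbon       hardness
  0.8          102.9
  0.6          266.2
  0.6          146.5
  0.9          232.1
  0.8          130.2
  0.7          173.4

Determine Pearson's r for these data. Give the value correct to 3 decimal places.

n = 6, Σx = 4.4, Σy = 1051.3, Σx² = 3.3, Σy² = 203803.11, Σxy = 764.37
nΣxy − ΣxΣy = 4586.22 − 4625.72 = -39.5
nΣx² − (Σx)² = 19.8 − 19.36 = 0.44; nΣy² − (Σy)² = 1222818.66 − 1105231.69 = 117586.97
r = -39.5 / √(0.44 × 117586.97) = -39.5 / 227.4605 ≈ -0.174

-0.174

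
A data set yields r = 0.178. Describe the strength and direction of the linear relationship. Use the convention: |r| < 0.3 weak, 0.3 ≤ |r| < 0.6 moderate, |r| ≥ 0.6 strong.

r = 0.178 > 0 so the relationship is positive.
|r| = 0.178, which falls in the weak range.

weak positive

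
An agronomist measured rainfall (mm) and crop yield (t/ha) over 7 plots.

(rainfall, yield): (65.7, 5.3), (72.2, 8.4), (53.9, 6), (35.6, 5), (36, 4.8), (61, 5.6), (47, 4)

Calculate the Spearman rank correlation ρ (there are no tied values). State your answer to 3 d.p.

Rank rainfall: 6, 7, 4, 1, 2, 5, 3
Rank yield: 4, 7, 6, 3, 2, 5, 1
d = rank(rainfall) − rank(yield): 2, 0, -2, -2, 0, 0, 2; Σd² = 16
ρ = 1 − 6Σd² / [n(n²−1)] = 1 − 6×16 / (7×48) = 1 − 96/336 ≈ 0.714

0.714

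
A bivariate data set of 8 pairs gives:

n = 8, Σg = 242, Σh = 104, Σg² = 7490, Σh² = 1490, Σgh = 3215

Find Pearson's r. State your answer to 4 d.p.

0.4512

r = (nΣgh − ΣgΣh) / √[(nΣg² − (Σg)²)(nΣh² − (Σh)²)]
Numerator: 8×3215 − 242×104 = 552
Denominator: √[(59920 − 58564)(11920 − 10816)] = √[1356 × 1104] = 1223.5293
r = 552 / 1223.5293 ≈ 0.4512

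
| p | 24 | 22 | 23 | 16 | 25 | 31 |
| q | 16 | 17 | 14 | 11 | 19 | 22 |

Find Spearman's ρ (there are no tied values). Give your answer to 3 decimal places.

0.829

Rank p: 4, 2, 3, 1, 5, 6
Rank q: 3, 4, 2, 1, 5, 6
d = rank(p) − rank(q): 1, -2, 1, 0, 0, 0; Σd² = 6
ρ = 1 − 6Σd² / [n(n²−1)] = 1 − 6×6 / (6×35) = 1 − 36/210 ≈ 0.829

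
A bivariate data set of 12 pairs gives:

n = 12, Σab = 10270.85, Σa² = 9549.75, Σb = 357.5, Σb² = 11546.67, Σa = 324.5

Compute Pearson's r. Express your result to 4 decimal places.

r = (nΣab − ΣaΣb) / √[(nΣa² − (Σa)²)(nΣb² − (Σb)²)]
Numerator: 12×10270.85 − 324.5×357.5 = 7241.45
Denominator: √[(114597 − 105300.25)(138560.04 − 127806.25)] = √[9296.75 × 10753.79] = 9998.7648
r = 7241.45 / 9998.7648 ≈ 0.7242

0.7242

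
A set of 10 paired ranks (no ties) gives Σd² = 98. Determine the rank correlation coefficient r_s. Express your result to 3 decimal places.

ρ = 1 − 6Σd² / [n(n²−1)] = 1 − 6×98 / (10×99)
  = 1 − 588/990 = 1 − 0.5939 ≈ 0.406

0.406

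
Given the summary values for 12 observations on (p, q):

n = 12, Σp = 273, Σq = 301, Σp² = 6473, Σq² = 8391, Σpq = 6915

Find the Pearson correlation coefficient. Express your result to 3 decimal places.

r = (nΣpq − ΣpΣq) / √[(nΣp² − (Σp)²)(nΣq² − (Σq)²)]
Numerator: 12×6915 − 273×301 = 807
Denominator: √[(77676 − 74529)(100692 − 90601)] = √[3147 × 10091] = 5635.2797
r = 807 / 5635.2797 ≈ 0.143

0.143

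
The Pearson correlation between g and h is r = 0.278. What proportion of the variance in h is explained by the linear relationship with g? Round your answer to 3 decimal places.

0.077

r² = (0.278)² = 0.077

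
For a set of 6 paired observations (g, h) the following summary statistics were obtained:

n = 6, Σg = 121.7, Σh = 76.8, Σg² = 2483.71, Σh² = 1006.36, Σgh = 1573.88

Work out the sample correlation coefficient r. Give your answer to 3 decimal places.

0.855

r = (nΣgh − ΣgΣh) / √[(nΣg² − (Σg)²)(nΣh² − (Σh)²)]
Numerator: 6×1573.88 − 121.7×76.8 = 96.72
Denominator: √[(14902.26 − 14810.89)(6038.16 − 5898.24)] = √[91.37 × 139.92] = 113.0685
r = 96.72 / 113.0685 ≈ 0.855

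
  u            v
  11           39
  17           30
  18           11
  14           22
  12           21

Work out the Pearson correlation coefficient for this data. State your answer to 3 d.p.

-0.579

n = 5, Σu = 72, Σv = 123, Σu² = 1074, Σv² = 3467, Σuv = 1697
nΣuv − ΣuΣv = 8485 − 8856 = -371
nΣu² − (Σu)² = 5370 − 5184 = 186; nΣv² − (Σv)² = 17335 − 15129 = 2206
r = -371 / √(186 × 2206) = -371 / 640.5591 ≈ -0.579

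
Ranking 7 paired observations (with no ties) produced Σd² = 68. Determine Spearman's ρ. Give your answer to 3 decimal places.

-0.214

ρ = 1 − 6Σd² / [n(n²−1)] = 1 − 6×68 / (7×48)
  = 1 − 408/336 = 1 − 1.2143 ≈ -0.214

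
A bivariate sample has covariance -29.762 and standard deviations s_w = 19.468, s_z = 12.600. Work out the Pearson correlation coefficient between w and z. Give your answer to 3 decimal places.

-0.121

r = Cov(w,z) / (s_w · s_z) = -29.762 / (19.468 × 12.600)
  = -29.762 / 245.2968 ≈ -0.121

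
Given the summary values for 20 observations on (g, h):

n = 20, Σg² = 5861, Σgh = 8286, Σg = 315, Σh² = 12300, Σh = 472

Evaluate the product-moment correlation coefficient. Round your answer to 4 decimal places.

0.8337

r = (nΣgh − ΣgΣh) / √[(nΣg² − (Σg)²)(nΣh² − (Σh)²)]
Numerator: 20×8286 − 315×472 = 17040
Denominator: √[(117220 − 99225)(246000 − 222784)] = √[17995 × 23216] = 20439.4697
r = 17040 / 20439.4697 ≈ 0.8337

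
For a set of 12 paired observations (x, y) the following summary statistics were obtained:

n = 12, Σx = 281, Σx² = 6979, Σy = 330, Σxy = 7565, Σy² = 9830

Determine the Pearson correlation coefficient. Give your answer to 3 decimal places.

-0.296

r = (nΣxy − ΣxΣy) / √[(nΣx² − (Σx)²)(nΣy² − (Σy)²)]
Numerator: 12×7565 − 281×330 = -1950
Denominator: √[(83748 − 78961)(117960 − 108900)] = √[4787 × 9060] = 6585.6070
r = -1950 / 6585.6070 ≈ -0.296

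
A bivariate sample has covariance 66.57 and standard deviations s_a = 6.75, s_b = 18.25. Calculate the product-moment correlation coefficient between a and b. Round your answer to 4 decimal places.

r = Cov(a,b) / (s_a · s_b) = 66.57 / (6.75 × 18.25)
  = 66.57 / 123.1875 ≈ 0.5404

0.5404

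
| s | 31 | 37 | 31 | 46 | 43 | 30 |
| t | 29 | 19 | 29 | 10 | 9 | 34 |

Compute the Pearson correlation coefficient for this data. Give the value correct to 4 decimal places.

n = 6, Σs = 218, Σt = 130, Σs² = 8156, Σt² = 3380, Σst = 4368
nΣst − ΣsΣt = 26208 − 28340 = -2132
nΣs² − (Σs)² = 48936 − 47524 = 1412; nΣt² − (Σt)² = 20280 − 16900 = 3380
r = -2132 / √(1412 × 3380) = -2132 / 2184.6190 ≈ -0.9759

-0.9759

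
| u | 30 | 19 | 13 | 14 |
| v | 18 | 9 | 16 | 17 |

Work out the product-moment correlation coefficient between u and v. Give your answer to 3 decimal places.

0.178

n = 4, Σu = 76, Σv = 60, Σu² = 1626, Σv² = 950, Σuv = 1157
nΣuv − ΣuΣv = 4628 − 4560 = 68
nΣu² − (Σu)² = 6504 − 5776 = 728; nΣv² − (Σv)² = 3800 − 3600 = 200
r = 68 / √(728 × 200) = 68 / 381.5757 ≈ 0.178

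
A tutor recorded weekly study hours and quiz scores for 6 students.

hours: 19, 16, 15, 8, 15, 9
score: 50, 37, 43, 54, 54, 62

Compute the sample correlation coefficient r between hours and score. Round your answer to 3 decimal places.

-0.596

n = 6, Σx = 82, Σy = 300, Σx² = 1212, Σy² = 15394, Σxy = 3987
nΣxy − ΣxΣy = 23922 − 24600 = -678
nΣx² − (Σx)² = 7272 − 6724 = 548; nΣy² − (Σy)² = 92364 − 90000 = 2364
r = -678 / √(548 × 2364) = -678 / 1138.1880 ≈ -0.596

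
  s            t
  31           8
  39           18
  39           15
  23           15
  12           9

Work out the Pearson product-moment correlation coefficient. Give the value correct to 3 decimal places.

n = 5, Σs = 144, Σt = 65, Σs² = 4676, Σt² = 919, Σst = 1988
nΣst − ΣsΣt = 9940 − 9360 = 580
nΣs² − (Σs)² = 23380 − 20736 = 2644; nΣt² − (Σt)² = 4595 − 4225 = 370
r = 580 / √(2644 × 370) = 580 / 989.0804 ≈ 0.586

0.586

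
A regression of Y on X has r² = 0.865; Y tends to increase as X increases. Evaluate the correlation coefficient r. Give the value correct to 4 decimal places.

|r| = √0.865 = 0.9301
The association is positive, so r = 0.9301.

0.9301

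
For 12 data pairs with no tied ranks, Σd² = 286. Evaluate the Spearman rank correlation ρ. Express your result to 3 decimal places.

ρ = 1 − 6Σd² / [n(n²−1)] = 1 − 6×286 / (12×143)
  = 1 − 1716/1716 = 1 − 1.0000 ≈ 0.000

0.000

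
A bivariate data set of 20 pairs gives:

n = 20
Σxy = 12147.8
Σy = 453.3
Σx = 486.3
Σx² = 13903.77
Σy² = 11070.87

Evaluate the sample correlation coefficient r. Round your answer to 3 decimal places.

r = (nΣxy − ΣxΣy) / √[(nΣx² − (Σx)²)(nΣy² − (Σy)²)]
Numerator: 20×12147.8 − 486.3×453.3 = 22516.21
Denominator: √[(278075.4 − 236487.69)(221417.4 − 205480.89)] = √[41587.71 × 15936.51] = 25744.1830
r = 22516.21 / 25744.1830 ≈ 0.875

0.875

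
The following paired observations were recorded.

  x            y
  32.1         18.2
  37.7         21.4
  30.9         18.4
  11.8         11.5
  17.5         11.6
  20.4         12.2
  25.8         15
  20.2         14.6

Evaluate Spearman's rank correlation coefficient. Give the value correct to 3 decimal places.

Rank x: 7, 8, 6, 1, 2, 4, 5, 3
Rank y: 6, 8, 7, 1, 2, 3, 5, 4
d = rank(x) − rank(y): 1, 0, -1, 0, 0, 1, 0, -1; Σd² = 4
ρ = 1 − 6Σd² / [n(n²−1)] = 1 − 6×4 / (8×63) = 1 − 24/504 ≈ 0.952

0.952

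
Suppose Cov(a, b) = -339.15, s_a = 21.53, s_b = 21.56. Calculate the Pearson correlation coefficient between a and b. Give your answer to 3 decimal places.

r = Cov(a,b) / (s_a · s_b) = -339.15 / (21.53 × 21.56)
  = -339.15 / 464.1868 ≈ -0.731

-0.731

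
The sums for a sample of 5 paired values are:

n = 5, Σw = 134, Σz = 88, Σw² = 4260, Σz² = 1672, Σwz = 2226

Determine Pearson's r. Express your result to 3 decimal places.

r = (nΣwz − ΣwΣz) / √[(nΣw² − (Σw)²)(nΣz² − (Σz)²)]
Numerator: 5×2226 − 134×88 = -662
Denominator: √[(21300 − 17956)(8360 − 7744)] = √[3344 × 616] = 1435.2366
r = -662 / 1435.2366 ≈ -0.461

-0.461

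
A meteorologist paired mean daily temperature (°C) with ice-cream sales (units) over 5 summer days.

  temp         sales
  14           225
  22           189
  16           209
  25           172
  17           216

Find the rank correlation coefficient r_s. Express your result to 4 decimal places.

Rank temp: 1, 4, 2, 5, 3
Rank sales: 5, 2, 3, 1, 4
d = rank(temp) − rank(sales): -4, 2, -1, 4, -1; Σd² = 38
ρ = 1 − 6Σd² / [n(n²−1)] = 1 − 6×38 / (5×24) = 1 − 228/120 ≈ -0.9000

-0.9000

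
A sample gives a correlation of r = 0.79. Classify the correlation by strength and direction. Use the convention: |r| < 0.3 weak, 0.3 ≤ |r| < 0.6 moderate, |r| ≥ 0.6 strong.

r = 0.79 > 0 so the relationship is positive.
|r| = 0.79, which falls in the strong range.

strong positive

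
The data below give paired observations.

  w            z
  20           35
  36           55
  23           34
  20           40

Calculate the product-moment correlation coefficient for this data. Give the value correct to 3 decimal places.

0.914

n = 4, Σw = 99, Σz = 164, Σw² = 2625, Σz² = 7006, Σwz = 4262
nΣwz − ΣwΣz = 17048 − 16236 = 812
nΣw² − (Σw)² = 10500 − 9801 = 699; nΣz² − (Σz)² = 28024 − 26896 = 1128
r = 812 / √(699 × 1128) = 812 / 887.9595 ≈ 0.914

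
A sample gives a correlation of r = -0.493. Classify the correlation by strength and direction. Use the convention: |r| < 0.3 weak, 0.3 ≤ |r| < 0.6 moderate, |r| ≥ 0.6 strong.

r = -0.493 < 0 so the relationship is negative.
|r| = 0.493, which falls in the moderate range.

moderate negative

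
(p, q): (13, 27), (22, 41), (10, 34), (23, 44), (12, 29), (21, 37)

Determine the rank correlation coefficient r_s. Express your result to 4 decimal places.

Rank p: 3, 5, 1, 6, 2, 4
Rank q: 1, 5, 3, 6, 2, 4
d = rank(p) − rank(q): 2, 0, -2, 0, 0, 0; Σd² = 8
ρ = 1 − 6Σd² / [n(n²−1)] = 1 − 6×8 / (6×35) = 1 − 48/210 ≈ 0.7714

0.7714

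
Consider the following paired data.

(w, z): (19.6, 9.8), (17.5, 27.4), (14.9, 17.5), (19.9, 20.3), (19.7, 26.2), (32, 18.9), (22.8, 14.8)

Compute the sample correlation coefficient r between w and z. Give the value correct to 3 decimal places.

-0.132

n = 7, Σw = 146.4, Σz = 134.9, Σw² = 3240.36, Σz² = 2827.83, Σwz = 2794.68
nΣwz − ΣwΣz = 19562.76 − 19749.36 = -186.6
nΣw² − (Σw)² = 22682.52 − 21432.96 = 1249.56; nΣz² − (Σz)² = 19794.81 − 18198.01 = 1596.8
r = -186.6 / √(1249.56 × 1596.8) = -186.6 / 1412.5500 ≈ -0.132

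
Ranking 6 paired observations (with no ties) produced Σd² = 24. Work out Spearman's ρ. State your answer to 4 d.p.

ρ = 1 − 6Σd² / [n(n²−1)] = 1 − 6×24 / (6×35)
  = 1 − 144/210 = 1 − 0.68571 ≈ 0.3143

0.3143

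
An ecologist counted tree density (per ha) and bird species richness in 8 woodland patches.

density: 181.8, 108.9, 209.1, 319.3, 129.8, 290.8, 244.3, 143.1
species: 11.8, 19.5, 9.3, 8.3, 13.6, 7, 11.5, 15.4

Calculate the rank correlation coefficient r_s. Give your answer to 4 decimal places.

-0.9286

Rank density: 4, 1, 5, 8, 2, 7, 6, 3
Rank species: 5, 8, 3, 2, 6, 1, 4, 7
d = rank(density) − rank(species): -1, -7, 2, 6, -4, 6, 2, -4; Σd² = 162
ρ = 1 − 6Σd² / [n(n²−1)] = 1 − 6×162 / (8×63) = 1 − 972/504 ≈ -0.9286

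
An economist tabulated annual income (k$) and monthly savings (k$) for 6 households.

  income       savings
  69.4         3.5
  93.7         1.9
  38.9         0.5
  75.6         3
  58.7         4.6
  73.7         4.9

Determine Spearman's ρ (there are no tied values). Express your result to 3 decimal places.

Rank income: 3, 6, 1, 5, 2, 4
Rank savings: 4, 2, 1, 3, 5, 6
d = rank(income) − rank(savings): -1, 4, 0, 2, -3, -2; Σd² = 34
ρ = 1 − 6Σd² / [n(n²−1)] = 1 − 6×34 / (6×35) = 1 − 204/210 ≈ 0.029

0.029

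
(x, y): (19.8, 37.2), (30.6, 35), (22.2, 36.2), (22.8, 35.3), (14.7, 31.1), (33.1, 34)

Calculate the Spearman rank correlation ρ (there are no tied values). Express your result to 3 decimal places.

Rank x: 2, 5, 3, 4, 1, 6
Rank y: 6, 3, 5, 4, 1, 2
d = rank(x) − rank(y): -4, 2, -2, 0, 0, 4; Σd² = 40
ρ = 1 − 6Σd² / [n(n²−1)] = 1 − 6×40 / (6×35) = 1 − 240/210 ≈ -0.143

-0.143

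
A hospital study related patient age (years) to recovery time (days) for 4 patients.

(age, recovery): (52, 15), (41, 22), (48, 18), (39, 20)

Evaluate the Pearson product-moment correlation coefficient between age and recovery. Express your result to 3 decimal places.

n = 4, Σx = 180, Σy = 75, Σx² = 8210, Σy² = 1433, Σxy = 3326
nΣxy − ΣxΣy = 13304 − 13500 = -196
nΣx² − (Σx)² = 32840 − 32400 = 440; nΣy² − (Σy)² = 5732 − 5625 = 107
r = -196 / √(440 × 107) = -196 / 216.9793 ≈ -0.903

-0.903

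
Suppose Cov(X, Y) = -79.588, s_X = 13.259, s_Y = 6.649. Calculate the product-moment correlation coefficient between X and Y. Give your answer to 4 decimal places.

r = Cov(X,Y) / (s_X · s_Y) = -79.588 / (13.259 × 6.649)
  = -79.588 / 88.1591 ≈ -0.9028

-0.9028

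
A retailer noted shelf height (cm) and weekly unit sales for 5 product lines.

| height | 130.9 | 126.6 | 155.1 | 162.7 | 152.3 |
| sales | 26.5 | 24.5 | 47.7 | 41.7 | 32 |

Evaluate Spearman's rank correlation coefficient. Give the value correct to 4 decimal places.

0.9000

Rank height: 2, 1, 4, 5, 3
Rank sales: 2, 1, 5, 4, 3
d = rank(height) − rank(sales): 0, 0, -1, 1, 0; Σd² = 2
ρ = 1 − 6Σd² / [n(n²−1)] = 1 − 6×2 / (5×24) = 1 − 12/120 ≈ 0.9000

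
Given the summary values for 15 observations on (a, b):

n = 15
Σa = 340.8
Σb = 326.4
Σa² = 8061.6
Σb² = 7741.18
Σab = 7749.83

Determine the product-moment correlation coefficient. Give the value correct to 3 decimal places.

0.740

r = (nΣab − ΣaΣb) / √[(nΣa² − (Σa)²)(nΣb² − (Σb)²)]
Numerator: 15×7749.83 − 340.8×326.4 = 5010.33
Denominator: √[(120924 − 116144.64)(116117.7 − 106536.96)] = √[4779.36 × 9580.74] = 6766.8165
r = 5010.33 / 6766.8165 ≈ 0.740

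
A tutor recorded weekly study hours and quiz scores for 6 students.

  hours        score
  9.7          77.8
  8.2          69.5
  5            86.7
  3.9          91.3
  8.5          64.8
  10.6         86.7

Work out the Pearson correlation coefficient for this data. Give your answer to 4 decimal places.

n = 6, Σx = 45.9, Σy = 476.8, Σx² = 386.15, Σy² = 38451.6, Σxy = 3583.95
nΣxy − ΣxΣy = 21503.7 − 21885.12 = -381.42
nΣx² − (Σx)² = 2316.9 − 2106.81 = 210.09; nΣy² − (Σy)² = 230709.6 − 227338.24 = 3371.36
r = -381.42 / √(210.09 × 3371.36) = -381.42 / 841.5991 ≈ -0.4532

-0.4532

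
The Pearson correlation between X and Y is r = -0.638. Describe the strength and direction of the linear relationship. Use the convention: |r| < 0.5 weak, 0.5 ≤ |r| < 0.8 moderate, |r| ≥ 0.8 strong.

moderate negative

r = -0.638 < 0 so the relationship is negative.
|r| = 0.638, which falls in the moderate range.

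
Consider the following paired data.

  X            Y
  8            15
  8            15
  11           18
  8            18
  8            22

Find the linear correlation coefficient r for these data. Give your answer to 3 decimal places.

n = 5, ΣX = 43, ΣY = 88, ΣX² = 377, ΣY² = 1582, ΣXY = 758
nΣXY − ΣXΣY = 3790 − 3784 = 6
nΣX² − (ΣX)² = 1885 − 1849 = 36; nΣY² − (ΣY)² = 7910 − 7744 = 166
r = 6 / √(36 × 166) = 6 / 77.3046 ≈ 0.078

0.078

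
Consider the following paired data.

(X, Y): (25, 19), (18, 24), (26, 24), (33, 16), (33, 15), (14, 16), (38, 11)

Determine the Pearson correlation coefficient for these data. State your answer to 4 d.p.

-0.5749

n = 7, ΣX = 187, ΣY = 125, ΣX² = 5443, ΣY² = 2371, ΣXY = 3196
nΣXY − ΣXΣY = 22372 − 23375 = -1003
nΣX² − (ΣX)² = 38101 − 34969 = 3132; nΣY² − (ΣY)² = 16597 − 15625 = 972
r = -1003 / √(3132 × 972) = -1003 / 1744.7934 ≈ -0.5749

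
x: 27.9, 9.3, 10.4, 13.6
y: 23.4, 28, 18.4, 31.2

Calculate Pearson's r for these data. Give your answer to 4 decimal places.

-0.1138

n = 4, Σx = 61.2, Σy = 101, Σx² = 1158.02, Σy² = 2643.56, Σxy = 1528.94
nΣxy − ΣxΣy = 6115.76 − 6181.2 = -65.44
nΣx² − (Σx)² = 4632.08 − 3745.44 = 886.64; nΣy² − (Σy)² = 10574.24 − 10201 = 373.24
r = -65.44 / √(886.64 × 373.24) = -65.44 / 575.2647 ≈ -0.1138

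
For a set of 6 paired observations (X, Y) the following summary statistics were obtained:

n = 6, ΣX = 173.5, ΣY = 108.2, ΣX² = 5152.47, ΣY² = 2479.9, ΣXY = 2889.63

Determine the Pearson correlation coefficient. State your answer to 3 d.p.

-0.894

r = (nΣXY − ΣXΣY) / √[(nΣX² − (ΣX)²)(nΣY² − (ΣY)²)]
Numerator: 6×2889.63 − 173.5×108.2 = -1434.92
Denominator: √[(30914.82 − 30102.25)(14879.4 − 11707.24)] = √[812.57 × 3172.16] = 1605.4912
r = -1434.92 / 1605.4912 ≈ -0.894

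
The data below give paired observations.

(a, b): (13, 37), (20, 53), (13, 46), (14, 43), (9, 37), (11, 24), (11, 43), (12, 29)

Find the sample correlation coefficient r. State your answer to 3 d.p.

0.664

n = 8, Σa = 103, Σb = 312, Σa² = 1401, Σb² = 12778, Σab = 4159
nΣab − ΣaΣb = 33272 − 32136 = 1136
nΣa² − (Σa)² = 11208 − 10609 = 599; nΣb² − (Σb)² = 102224 − 97344 = 4880
r = 1136 / √(599 × 4880) = 1136 / 1709.7134 ≈ 0.664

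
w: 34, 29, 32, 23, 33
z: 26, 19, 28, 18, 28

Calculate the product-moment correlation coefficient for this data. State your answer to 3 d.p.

n = 5, Σw = 151, Σz = 119, Σw² = 4639, Σz² = 2929, Σwz = 3669
nΣwz − ΣwΣz = 18345 − 17969 = 376
nΣw² − (Σw)² = 23195 − 22801 = 394; nΣz² − (Σz)² = 14645 − 14161 = 484
r = 376 / √(394 × 484) = 376 / 436.6875 ≈ 0.861

0.861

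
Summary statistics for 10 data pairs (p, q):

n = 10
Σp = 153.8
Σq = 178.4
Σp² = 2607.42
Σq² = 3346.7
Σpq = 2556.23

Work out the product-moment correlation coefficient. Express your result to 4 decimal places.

-0.9414

r = (nΣpq − ΣpΣq) / √[(nΣp² − (Σp)²)(nΣq² − (Σq)²)]
Numerator: 10×2556.23 − 153.8×178.4 = -1875.62
Denominator: √[(26074.2 − 23654.44)(33467 − 31826.56)] = √[2419.76 × 1640.44] = 1992.3532
r = -1875.62 / 1992.3532 ≈ -0.9414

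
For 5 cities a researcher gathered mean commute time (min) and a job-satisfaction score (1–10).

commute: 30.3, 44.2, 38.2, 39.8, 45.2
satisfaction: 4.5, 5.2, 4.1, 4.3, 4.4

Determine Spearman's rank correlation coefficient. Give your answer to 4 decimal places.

Rank commute: 1, 4, 2, 3, 5
Rank satisfaction: 4, 5, 1, 2, 3
d = rank(commute) − rank(satisfaction): -3, -1, 1, 1, 2; Σd² = 16
ρ = 1 − 6Σd² / [n(n²−1)] = 1 − 6×16 / (5×24) = 1 − 96/120 ≈ 0.2000

0.2000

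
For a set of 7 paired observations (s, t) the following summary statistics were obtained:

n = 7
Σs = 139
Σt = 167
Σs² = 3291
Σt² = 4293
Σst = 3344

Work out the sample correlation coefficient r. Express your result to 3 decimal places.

r = (nΣst − ΣsΣt) / √[(nΣs² − (Σs)²)(nΣt² − (Σt)²)]
Numerator: 7×3344 − 139×167 = 195
Denominator: √[(23037 − 19321)(30051 − 27889)] = √[3716 × 2162] = 2834.4297
r = 195 / 2834.4297 ≈ 0.069

0.069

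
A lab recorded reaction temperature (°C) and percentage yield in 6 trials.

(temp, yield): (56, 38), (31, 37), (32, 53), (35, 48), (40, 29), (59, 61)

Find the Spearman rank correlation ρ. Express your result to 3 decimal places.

0.314

Rank temp: 5, 1, 2, 3, 4, 6
Rank yield: 3, 2, 5, 4, 1, 6
d = rank(temp) − rank(yield): 2, -1, -3, -1, 3, 0; Σd² = 24
ρ = 1 − 6Σd² / [n(n²−1)] = 1 − 6×24 / (6×35) = 1 − 144/210 ≈ 0.314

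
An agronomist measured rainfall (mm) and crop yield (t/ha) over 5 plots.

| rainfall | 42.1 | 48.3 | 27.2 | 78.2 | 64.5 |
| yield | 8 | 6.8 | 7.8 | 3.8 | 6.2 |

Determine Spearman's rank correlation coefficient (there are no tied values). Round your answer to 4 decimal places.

-0.9000

Rank rainfall: 2, 3, 1, 5, 4
Rank yield: 5, 3, 4, 1, 2
d = rank(rainfall) − rank(yield): -3, 0, -3, 4, 2; Σd² = 38
ρ = 1 − 6Σd² / [n(n²−1)] = 1 − 6×38 / (5×24) = 1 − 228/120 ≈ -0.9000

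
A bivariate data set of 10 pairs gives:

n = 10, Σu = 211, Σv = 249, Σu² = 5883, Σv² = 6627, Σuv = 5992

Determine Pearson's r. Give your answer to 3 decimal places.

0.944

r = (nΣuv − ΣuΣv) / √[(nΣu² − (Σu)²)(nΣv² − (Σv)²)]
Numerator: 10×5992 − 211×249 = 7381
Denominator: √[(58830 − 44521)(66270 − 62001)] = √[14309 × 4269] = 7815.6971
r = 7381 / 7815.6971 ≈ 0.944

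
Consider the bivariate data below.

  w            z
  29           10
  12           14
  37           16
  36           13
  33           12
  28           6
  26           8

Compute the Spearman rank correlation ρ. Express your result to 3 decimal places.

0.429

Rank w: 4, 1, 7, 6, 5, 3, 2
Rank z: 3, 6, 7, 5, 4, 1, 2
d = rank(w) − rank(z): 1, -5, 0, 1, 1, 2, 0; Σd² = 32
ρ = 1 − 6Σd² / [n(n²−1)] = 1 − 6×32 / (7×48) = 1 − 192/336 ≈ 0.429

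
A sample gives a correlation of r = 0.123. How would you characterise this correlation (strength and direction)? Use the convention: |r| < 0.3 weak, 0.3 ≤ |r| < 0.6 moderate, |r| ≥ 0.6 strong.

r = 0.123 > 0 so the relationship is positive.
|r| = 0.123, which falls in the weak range.

weak positive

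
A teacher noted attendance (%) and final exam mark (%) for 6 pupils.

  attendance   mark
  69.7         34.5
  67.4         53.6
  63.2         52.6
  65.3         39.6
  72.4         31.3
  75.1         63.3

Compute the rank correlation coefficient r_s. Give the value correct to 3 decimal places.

0.029

Rank attendance: 4, 3, 1, 2, 5, 6
Rank mark: 2, 5, 4, 3, 1, 6
d = rank(attendance) − rank(mark): 2, -2, -3, -1, 4, 0; Σd² = 34
ρ = 1 − 6Σd² / [n(n²−1)] = 1 − 6×34 / (6×35) = 1 − 204/210 ≈ 0.029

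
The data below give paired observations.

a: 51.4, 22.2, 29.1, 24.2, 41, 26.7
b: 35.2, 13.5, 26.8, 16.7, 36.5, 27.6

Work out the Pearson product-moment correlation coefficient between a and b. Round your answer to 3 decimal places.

n = 6, Σa = 194.6, Σb = 156.3, Σa² = 6961.14, Σb² = 4512.43, Σab = 5526.42
nΣab − ΣaΣb = 33158.52 − 30415.98 = 2742.54
nΣa² − (Σa)² = 41766.84 − 37869.16 = 3897.68; nΣb² − (Σb)² = 27074.58 − 24429.69 = 2644.89
r = 2742.54 / √(3897.68 × 2644.89) = 2742.54 / 3210.7530 ≈ 0.854

0.854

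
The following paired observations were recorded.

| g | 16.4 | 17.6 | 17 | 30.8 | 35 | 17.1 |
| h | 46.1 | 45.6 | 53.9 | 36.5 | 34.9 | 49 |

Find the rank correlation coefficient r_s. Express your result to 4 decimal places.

Rank g: 1, 4, 2, 5, 6, 3
Rank h: 4, 3, 6, 2, 1, 5
d = rank(g) − rank(h): -3, 1, -4, 3, 5, -2; Σd² = 64
ρ = 1 − 6Σd² / [n(n²−1)] = 1 − 6×64 / (6×35) = 1 − 384/210 ≈ -0.8286

-0.8286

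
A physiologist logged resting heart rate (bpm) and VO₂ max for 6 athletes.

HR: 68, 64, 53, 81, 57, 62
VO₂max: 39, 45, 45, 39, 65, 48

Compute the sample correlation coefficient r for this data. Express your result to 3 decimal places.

n = 6, Σx = 385, Σy = 281, Σx² = 25183, Σy² = 13621, Σxy = 17757
nΣxy − ΣxΣy = 106542 − 108185 = -1643
nΣx² − (Σx)² = 151098 − 148225 = 2873; nΣy² − (Σy)² = 81726 − 78961 = 2765
r = -1643 / √(2873 × 2765) = -1643 / 2818.4827 ≈ -0.583

-0.583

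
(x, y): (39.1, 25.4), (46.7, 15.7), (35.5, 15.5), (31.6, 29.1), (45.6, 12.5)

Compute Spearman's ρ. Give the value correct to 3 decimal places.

Rank x: 3, 5, 2, 1, 4
Rank y: 4, 3, 2, 5, 1
d = rank(x) − rank(y): -1, 2, 0, -4, 3; Σd² = 30
ρ = 1 − 6Σd² / [n(n²−1)] = 1 − 6×30 / (5×24) = 1 − 180/120 ≈ -0.500

-0.500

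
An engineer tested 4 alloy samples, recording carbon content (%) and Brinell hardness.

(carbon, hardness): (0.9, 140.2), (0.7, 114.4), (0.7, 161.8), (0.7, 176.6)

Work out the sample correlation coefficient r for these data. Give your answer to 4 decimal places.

n = 4, Σx = 3, Σy = 593, Σx² = 2.28, Σy² = 90110.2, Σxy = 443.14
nΣxy − ΣxΣy = 1772.56 − 1779 = -6.44
nΣx² − (Σx)² = 9.12 − 9 = 0.12; nΣy² − (Σy)² = 360440.8 − 351649 = 8791.8
r = -6.44 / √(0.12 × 8791.8) = -6.44 / 32.4810 ≈ -0.1983

-0.1983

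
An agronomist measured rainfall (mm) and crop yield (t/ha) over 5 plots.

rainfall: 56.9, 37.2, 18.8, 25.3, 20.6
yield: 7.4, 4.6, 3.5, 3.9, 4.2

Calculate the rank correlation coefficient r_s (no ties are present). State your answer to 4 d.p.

Rank rainfall: 5, 4, 1, 3, 2
Rank yield: 5, 4, 1, 2, 3
d = rank(rainfall) − rank(yield): 0, 0, 0, 1, -1; Σd² = 2
ρ = 1 − 6Σd² / [n(n²−1)] = 1 − 6×2 / (5×24) = 1 − 12/120 ≈ 0.9000

0.9000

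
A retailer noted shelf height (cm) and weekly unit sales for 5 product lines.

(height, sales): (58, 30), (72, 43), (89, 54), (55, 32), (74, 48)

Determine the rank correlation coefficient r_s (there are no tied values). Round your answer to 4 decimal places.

0.9000

Rank height: 2, 3, 5, 1, 4
Rank sales: 1, 3, 5, 2, 4
d = rank(height) − rank(sales): 1, 0, 0, -1, 0; Σd² = 2
ρ = 1 − 6Σd² / [n(n²−1)] = 1 − 6×2 / (5×24) = 1 − 12/120 ≈ 0.9000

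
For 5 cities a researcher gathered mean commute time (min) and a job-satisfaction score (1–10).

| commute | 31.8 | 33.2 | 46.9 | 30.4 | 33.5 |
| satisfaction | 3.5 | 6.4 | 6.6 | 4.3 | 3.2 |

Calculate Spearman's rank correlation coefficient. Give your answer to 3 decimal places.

Rank commute: 2, 3, 5, 1, 4
Rank satisfaction: 2, 4, 5, 3, 1
d = rank(commute) − rank(satisfaction): 0, -1, 0, -2, 3; Σd² = 14
ρ = 1 − 6Σd² / [n(n²−1)] = 1 − 6×14 / (5×24) = 1 − 84/120 ≈ 0.300

0.300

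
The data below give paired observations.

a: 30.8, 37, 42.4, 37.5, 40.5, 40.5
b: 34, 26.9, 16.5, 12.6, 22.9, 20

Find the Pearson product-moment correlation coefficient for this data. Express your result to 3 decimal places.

-0.723

n = 6, Σa = 228.7, Σb = 132.9, Σa² = 8802.15, Σb² = 3235.03, Σab = 4952.05
nΣab − ΣaΣb = 29712.3 − 30394.23 = -681.93
nΣa² − (Σa)² = 52812.9 − 52303.69 = 509.21; nΣb² − (Σb)² = 19410.18 − 17662.41 = 1747.77
r = -681.93 / √(509.21 × 1747.77) = -681.93 / 943.3886 ≈ -0.723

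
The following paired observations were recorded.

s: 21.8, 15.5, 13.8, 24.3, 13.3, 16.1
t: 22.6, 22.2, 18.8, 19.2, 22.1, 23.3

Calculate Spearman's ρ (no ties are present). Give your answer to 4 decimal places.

Rank s: 5, 3, 2, 6, 1, 4
Rank t: 5, 4, 1, 2, 3, 6
d = rank(s) − rank(t): 0, -1, 1, 4, -2, -2; Σd² = 26
ρ = 1 − 6Σd² / [n(n²−1)] = 1 − 6×26 / (6×35) = 1 − 156/210 ≈ 0.2571

0.2571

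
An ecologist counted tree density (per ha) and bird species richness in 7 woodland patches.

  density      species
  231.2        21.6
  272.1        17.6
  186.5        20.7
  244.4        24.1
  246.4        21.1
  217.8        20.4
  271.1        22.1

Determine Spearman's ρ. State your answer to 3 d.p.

0.036

Rank density: 3, 7, 1, 4, 5, 2, 6
Rank species: 5, 1, 3, 7, 4, 2, 6
d = rank(density) − rank(species): -2, 6, -2, -3, 1, 0, 0; Σd² = 54
ρ = 1 − 6Σd² / [n(n²−1)] = 1 − 6×54 / (7×48) = 1 − 324/336 ≈ 0.036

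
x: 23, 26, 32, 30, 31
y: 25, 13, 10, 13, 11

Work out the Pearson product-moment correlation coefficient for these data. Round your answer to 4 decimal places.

n = 5, Σx = 142, Σy = 72, Σx² = 4090, Σy² = 1184, Σxy = 1964
nΣxy − ΣxΣy = 9820 − 10224 = -404
nΣx² − (Σx)² = 20450 − 20164 = 286; nΣy² − (Σy)² = 5920 − 5184 = 736
r = -404 / √(286 × 736) = -404 / 458.7984 ≈ -0.8806

-0.8806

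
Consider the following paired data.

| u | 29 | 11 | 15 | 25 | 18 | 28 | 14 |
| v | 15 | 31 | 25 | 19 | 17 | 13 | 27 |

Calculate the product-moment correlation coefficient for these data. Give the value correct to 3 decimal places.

-0.907

n = 7, Σu = 140, Σv = 147, Σu² = 3116, Σv² = 3359, Σuv = 2674
nΣuv − ΣuΣv = 18718 − 20580 = -1862
nΣu² − (Σu)² = 21812 − 19600 = 2212; nΣv² − (Σv)² = 23513 − 21609 = 1904
r = -1862 / √(2212 × 1904) = -1862 / 2052.2300 ≈ -0.907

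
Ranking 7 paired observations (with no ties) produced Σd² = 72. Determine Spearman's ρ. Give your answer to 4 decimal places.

-0.2857

ρ = 1 − 6Σd² / [n(n²−1)] = 1 − 6×72 / (7×48)
  = 1 − 432/336 = 1 − 1.28571 ≈ -0.2857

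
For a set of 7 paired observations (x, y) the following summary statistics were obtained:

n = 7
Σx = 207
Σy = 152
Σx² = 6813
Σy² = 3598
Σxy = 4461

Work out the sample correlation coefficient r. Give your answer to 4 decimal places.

-0.0746

r = (nΣxy − ΣxΣy) / √[(nΣx² − (Σx)²)(nΣy² − (Σy)²)]
Numerator: 7×4461 − 207×152 = -237
Denominator: √[(47691 − 42849)(25186 − 23104)] = √[4842 × 2082] = 3175.0660
r = -237 / 3175.0660 ≈ -0.0746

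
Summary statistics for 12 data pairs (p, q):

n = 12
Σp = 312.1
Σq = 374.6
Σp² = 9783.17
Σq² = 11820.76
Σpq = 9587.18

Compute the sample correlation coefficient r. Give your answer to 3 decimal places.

r = (nΣpq − ΣpΣq) / √[(nΣp² − (Σp)²)(nΣq² − (Σq)²)]
Numerator: 12×9587.18 − 312.1×374.6 = -1866.5
Denominator: √[(117398.04 − 97406.41)(141849.12 − 140325.16)] = √[19991.63 × 1523.96] = 5519.6417
r = -1866.5 / 5519.6417 ≈ -0.338

-0.338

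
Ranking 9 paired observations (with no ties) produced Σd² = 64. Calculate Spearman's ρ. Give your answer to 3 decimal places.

ρ = 1 − 6Σd² / [n(n²−1)] = 1 − 6×64 / (9×80)
  = 1 − 384/720 = 1 − 0.5333 ≈ 0.467

0.467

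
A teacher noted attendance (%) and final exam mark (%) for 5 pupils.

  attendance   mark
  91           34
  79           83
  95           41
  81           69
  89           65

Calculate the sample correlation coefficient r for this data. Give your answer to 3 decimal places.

-0.876

n = 5, Σx = 435, Σy = 292, Σx² = 38029, Σy² = 18712, Σxy = 24920
nΣxy − ΣxΣy = 124600 − 127020 = -2420
nΣx² − (Σx)² = 190145 − 189225 = 920; nΣy² − (Σy)² = 93560 − 85264 = 8296
r = -2420 / √(920 × 8296) = -2420 / 2762.6654 ≈ -0.876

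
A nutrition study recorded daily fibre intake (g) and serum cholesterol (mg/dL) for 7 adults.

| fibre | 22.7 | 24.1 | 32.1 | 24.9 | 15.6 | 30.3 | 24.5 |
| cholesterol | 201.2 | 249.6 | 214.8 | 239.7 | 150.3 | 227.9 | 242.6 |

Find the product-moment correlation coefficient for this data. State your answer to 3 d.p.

n = 7, Σx = 174.2, Σy = 1526.1, Σx² = 4508.22, Σy² = 339759.99, Σxy = 38639.96
nΣxy − ΣxΣy = 270479.72 − 265846.62 = 4633.1
nΣx² − (Σx)² = 31557.54 − 30345.64 = 1211.9; nΣy² − (Σy)² = 2378319.93 − 2328981.21 = 49338.72
r = 4633.1 / √(1211.9 × 49338.72) = 4633.1 / 7732.6318 ≈ 0.599

0.599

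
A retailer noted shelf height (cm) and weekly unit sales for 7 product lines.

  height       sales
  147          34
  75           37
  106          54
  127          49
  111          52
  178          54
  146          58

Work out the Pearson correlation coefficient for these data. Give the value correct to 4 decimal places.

0.3233

n = 7, Σx = 890, Σy = 338, Σx² = 119920, Σy² = 16826, Σxy = 43572
nΣxy − ΣxΣy = 305004 − 300820 = 4184
nΣx² − (Σx)² = 839440 − 792100 = 47340; nΣy² − (Σy)² = 117782 − 114244 = 3538
r = 4184 / √(47340 × 3538) = 4184 / 12941.7510 ≈ 0.3233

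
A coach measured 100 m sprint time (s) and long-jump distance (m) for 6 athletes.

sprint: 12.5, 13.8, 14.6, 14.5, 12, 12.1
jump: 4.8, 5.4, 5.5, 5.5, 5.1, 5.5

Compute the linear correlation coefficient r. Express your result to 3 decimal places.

0.560

n = 6, Σx = 79.5, Σy = 31.8, Σx² = 1060.51, Σy² = 168.96, Σxy = 422.32
nΣxy − ΣxΣy = 2533.92 − 2528.1 = 5.82
nΣx² − (Σx)² = 6363.06 − 6320.25 = 42.81; nΣy² − (Σy)² = 1013.76 − 1011.24 = 2.52
r = 5.82 / √(42.81 × 2.52) = 5.82 / 10.3866 ≈ 0.560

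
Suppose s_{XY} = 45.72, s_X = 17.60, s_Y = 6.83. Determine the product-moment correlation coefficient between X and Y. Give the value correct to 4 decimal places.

0.3803

r = Cov(X,Y) / (s_X · s_Y) = 45.72 / (17.60 × 6.83)
  = 45.72 / 120.2080 ≈ 0.3803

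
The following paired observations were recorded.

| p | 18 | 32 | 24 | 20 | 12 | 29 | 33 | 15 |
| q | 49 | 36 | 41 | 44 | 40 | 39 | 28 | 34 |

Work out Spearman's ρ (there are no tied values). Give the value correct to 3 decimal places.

-0.429

Rank p: 3, 7, 5, 4, 1, 6, 8, 2
Rank q: 8, 3, 6, 7, 5, 4, 1, 2
d = rank(p) − rank(q): -5, 4, -1, -3, -4, 2, 7, 0; Σd² = 120
ρ = 1 − 6Σd² / [n(n²−1)] = 1 − 6×120 / (8×63) = 1 − 720/504 ≈ -0.429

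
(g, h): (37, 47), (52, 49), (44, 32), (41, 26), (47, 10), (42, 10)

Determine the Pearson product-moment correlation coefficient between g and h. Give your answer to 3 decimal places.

n = 6, Σg = 263, Σh = 174, Σg² = 11663, Σh² = 6510, Σgh = 7651
nΣgh − ΣgΣh = 45906 − 45762 = 144
nΣg² − (Σg)² = 69978 − 69169 = 809; nΣh² − (Σh)² = 39060 − 30276 = 8784
r = 144 / √(809 × 8784) = 144 / 2665.7562 ≈ 0.054

0.054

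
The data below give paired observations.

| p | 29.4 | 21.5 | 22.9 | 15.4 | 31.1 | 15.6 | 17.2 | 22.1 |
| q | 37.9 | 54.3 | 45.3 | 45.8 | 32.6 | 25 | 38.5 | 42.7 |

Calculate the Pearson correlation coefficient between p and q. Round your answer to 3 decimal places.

n = 8, Σp = 175.2, Σq = 322.1, Σp² = 4083, Σq² = 13527.93, Σpq = 7034.13
nΣpq − ΣpΣq = 56273.04 − 56431.92 = -158.88
nΣp² − (Σp)² = 32664 − 30695.04 = 1968.96; nΣq² − (Σq)² = 108223.44 − 103748.41 = 4475.03
r = -158.88 / √(1968.96 × 4475.03) = -158.88 / 2968.3590 ≈ -0.054

-0.054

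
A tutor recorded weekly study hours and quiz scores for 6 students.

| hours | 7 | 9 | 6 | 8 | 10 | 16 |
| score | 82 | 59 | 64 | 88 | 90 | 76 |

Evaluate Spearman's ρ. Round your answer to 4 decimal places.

Rank hours: 2, 4, 1, 3, 5, 6
Rank score: 4, 1, 2, 5, 6, 3
d = rank(hours) − rank(score): -2, 3, -1, -2, -1, 3; Σd² = 28
ρ = 1 − 6Σd² / [n(n²−1)] = 1 − 6×28 / (6×35) = 1 − 168/210 ≈ 0.2000

0.2000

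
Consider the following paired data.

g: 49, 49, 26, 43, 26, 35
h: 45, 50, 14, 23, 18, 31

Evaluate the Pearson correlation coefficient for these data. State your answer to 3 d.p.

0.877

n = 6, Σg = 228, Σh = 181, Σg² = 9228, Σh² = 6535, Σgh = 7561
nΣgh − ΣgΣh = 45366 − 41268 = 4098
nΣg² − (Σg)² = 55368 − 51984 = 3384; nΣh² − (Σh)² = 39210 − 32761 = 6449
r = 4098 / √(3384 × 6449) = 4098 / 4671.5539 ≈ 0.877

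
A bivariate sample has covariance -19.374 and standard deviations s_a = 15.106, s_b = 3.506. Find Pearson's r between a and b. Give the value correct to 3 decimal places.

r = Cov(a,b) / (s_a · s_b) = -19.374 / (15.106 × 3.506)
  = -19.374 / 52.9616 ≈ -0.366

-0.366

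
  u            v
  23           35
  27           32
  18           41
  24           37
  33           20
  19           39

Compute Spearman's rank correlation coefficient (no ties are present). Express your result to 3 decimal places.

Rank u: 3, 5, 1, 4, 6, 2
Rank v: 3, 2, 6, 4, 1, 5
d = rank(u) − rank(v): 0, 3, -5, 0, 5, -3; Σd² = 68
ρ = 1 − 6Σd² / [n(n²−1)] = 1 − 6×68 / (6×35) = 1 − 408/210 ≈ -0.943

-0.943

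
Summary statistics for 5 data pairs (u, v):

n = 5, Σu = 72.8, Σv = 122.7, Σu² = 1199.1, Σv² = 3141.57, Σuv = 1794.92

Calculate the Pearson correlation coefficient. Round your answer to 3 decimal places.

r = (nΣuv − ΣuΣv) / √[(nΣu² − (Σu)²)(nΣv² − (Σv)²)]
Numerator: 5×1794.92 − 72.8×122.7 = 42.04
Denominator: √[(5995.5 − 5299.84)(15707.85 − 15055.29)] = √[695.66 × 652.56] = 673.7655
r = 42.04 / 673.7655 ≈ 0.062

0.062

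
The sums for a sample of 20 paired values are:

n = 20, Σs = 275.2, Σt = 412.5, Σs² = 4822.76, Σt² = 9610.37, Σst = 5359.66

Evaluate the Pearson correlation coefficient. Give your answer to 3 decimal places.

-0.296

r = (nΣst − ΣsΣt) / √[(nΣs² − (Σs)²)(nΣt² − (Σt)²)]
Numerator: 20×5359.66 − 275.2×412.5 = -6326.8
Denominator: √[(96455.2 − 75735.04)(192207.4 − 170156.25)] = √[20720.16 × 22051.15] = 21375.2978
r = -6326.8 / 21375.2978 ≈ -0.296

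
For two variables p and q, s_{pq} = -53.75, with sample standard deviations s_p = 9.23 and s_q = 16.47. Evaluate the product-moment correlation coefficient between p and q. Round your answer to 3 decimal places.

r = Cov(p,q) / (s_p · s_q) = -53.75 / (9.23 × 16.47)
  = -53.75 / 152.0181 ≈ -0.354

-0.354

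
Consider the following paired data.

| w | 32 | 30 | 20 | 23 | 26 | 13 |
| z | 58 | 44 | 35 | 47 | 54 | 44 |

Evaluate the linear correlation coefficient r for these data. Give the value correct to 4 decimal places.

n = 6, Σw = 144, Σz = 282, Σw² = 3698, Σz² = 13586, Σwz = 6933
nΣwz − ΣwΣz = 41598 − 40608 = 990
nΣw² − (Σw)² = 22188 − 20736 = 1452; nΣz² − (Σz)² = 81516 − 79524 = 1992
r = 990 / √(1452 × 1992) = 990 / 1700.7010 ≈ 0.5821

0.5821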